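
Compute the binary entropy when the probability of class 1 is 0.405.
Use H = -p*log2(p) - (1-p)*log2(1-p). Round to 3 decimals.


H = -0.405*log2(0.405) - 0.595*log2(0.595) = 0.974.

0.974


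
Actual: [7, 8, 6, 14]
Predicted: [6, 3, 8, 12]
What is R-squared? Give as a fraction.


Mean(y) = 35/4. SS_res = 34. SS_tot = 155/4. R^2 = 1 - 34/(155/4) = 19/155.

19/155


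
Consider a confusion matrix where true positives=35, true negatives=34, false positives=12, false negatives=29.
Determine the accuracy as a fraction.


Accuracy = (TP + TN) / (TP + TN + FP + FN) = (35 + 34) / 110 = 69/110.

69/110


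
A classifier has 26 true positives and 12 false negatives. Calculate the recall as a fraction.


Recall = TP / (TP + FN) = 26 / 38 = 13/19.

13/19


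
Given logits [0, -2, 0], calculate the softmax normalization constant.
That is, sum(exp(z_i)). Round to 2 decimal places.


Denom = e^0=1.0000 + e^-2=0.1353 + e^0=1.0000. Sum = 2.1353, which rounds to 2.14.

2.14


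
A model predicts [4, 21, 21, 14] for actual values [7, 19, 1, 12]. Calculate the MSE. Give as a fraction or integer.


MSE = (1/4) * ((7-4)^2=9 + (19-21)^2=4 + (1-21)^2=400 + (12-14)^2=4). Sum = 417. MSE = 417/4.

417/4


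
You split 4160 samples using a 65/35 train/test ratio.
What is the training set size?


Test set = 4160 * 35% = 1456. Training set = 4160 - 1456 = 2704.

2704


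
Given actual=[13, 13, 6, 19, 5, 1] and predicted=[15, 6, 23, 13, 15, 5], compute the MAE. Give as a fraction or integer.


MAE = (1/6) * (|13-15|=2 + |13-6|=7 + |6-23|=17 + |19-13|=6 + |5-15|=10 + |1-5|=4). Sum = 46. MAE = 23/3.

23/3


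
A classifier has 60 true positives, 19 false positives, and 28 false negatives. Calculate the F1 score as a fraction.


Precision = 60/79 = 60/79. Recall = 60/88 = 15/22. F1 = 2*P*R/(P+R) = 120/167.

120/167


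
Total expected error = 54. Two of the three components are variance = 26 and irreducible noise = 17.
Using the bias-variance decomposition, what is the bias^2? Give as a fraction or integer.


Total error = bias^2 + variance + irreducible noise. So bias^2 = 54 - 26 - 17 = 11.

11


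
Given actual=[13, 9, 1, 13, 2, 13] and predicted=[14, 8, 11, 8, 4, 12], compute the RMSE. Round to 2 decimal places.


MSE = 22.0000. RMSE = sqrt(22.0000) = 4.69.

4.69


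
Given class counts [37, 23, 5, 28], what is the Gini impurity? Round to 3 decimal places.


Total = 93. Proportions: 37/93, 23/93, 5/93, 28/93. sum(p_i^2) = 0.3130. Gini = 1 - 0.3130 = 0.6870, which rounds to 0.687.

0.687


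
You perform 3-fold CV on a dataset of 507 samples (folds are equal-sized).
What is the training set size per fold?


Each validation fold has 507/3 = 169 samples. Training set = 507 - 169 = 338.

338


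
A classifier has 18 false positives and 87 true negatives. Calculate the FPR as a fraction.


FPR = FP / (FP + TN) = 18 / 105 = 6/35.

6/35


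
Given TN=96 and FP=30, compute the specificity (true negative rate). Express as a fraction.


Specificity = TN / (TN + FP) = 96 / 126 = 16/21.

16/21


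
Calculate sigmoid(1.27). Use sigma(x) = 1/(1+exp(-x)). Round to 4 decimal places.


sigma(1.27) = 1/(1+e^(-1.27)) = 1/(1+0.280832) = 1/1.280832 = 0.7807.

0.7807


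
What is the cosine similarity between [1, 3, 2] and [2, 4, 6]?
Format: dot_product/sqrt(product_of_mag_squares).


dot = 26. |a|^2 = 14, |b|^2 = 56. cos = 26/sqrt(784).

26/sqrt(784)


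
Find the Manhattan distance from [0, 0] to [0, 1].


d = sum of absolute differences: |0-0|=0 + |0-1|=1 = 1.

1


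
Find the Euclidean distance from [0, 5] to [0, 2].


d = sqrt(sum of squared differences). (0-0)^2=0, (5-2)^2=9. Sum = 9.

3


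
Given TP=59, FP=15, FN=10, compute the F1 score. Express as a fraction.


Precision = 59/74 = 59/74. Recall = 59/69 = 59/69. F1 = 2*P*R/(P+R) = 118/143.

118/143


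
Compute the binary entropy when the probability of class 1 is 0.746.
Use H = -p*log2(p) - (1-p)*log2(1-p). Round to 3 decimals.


H = -0.746*log2(0.746) - 0.254*log2(0.254) = 0.818.

0.818


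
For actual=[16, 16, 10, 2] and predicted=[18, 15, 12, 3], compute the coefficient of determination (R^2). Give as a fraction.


Mean(y) = 11. SS_res = 10. SS_tot = 132. R^2 = 1 - 10/(132) = 61/66.

61/66


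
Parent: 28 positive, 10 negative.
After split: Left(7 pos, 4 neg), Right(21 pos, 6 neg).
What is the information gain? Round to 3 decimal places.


H(parent) = 0.8315. H(left) = 0.9457, H(right) = 0.7642. Weighted = (11/38)*0.9457 + (27/38)*0.7642 = 0.8167. IG = 0.8315 - 0.8167 = 0.0148, which rounds to 0.015.

0.015


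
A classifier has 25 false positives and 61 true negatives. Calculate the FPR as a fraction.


FPR = FP / (FP + TN) = 25 / 86 = 25/86.

25/86


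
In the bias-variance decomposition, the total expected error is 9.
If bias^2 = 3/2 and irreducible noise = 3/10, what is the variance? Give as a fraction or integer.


Total error = bias^2 + variance + irreducible noise. So variance = 9 - 3/2 - 3/10 = 36/5.

36/5


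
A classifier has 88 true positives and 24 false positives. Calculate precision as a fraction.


Precision = TP / (TP + FP) = 88 / 112 = 11/14.

11/14


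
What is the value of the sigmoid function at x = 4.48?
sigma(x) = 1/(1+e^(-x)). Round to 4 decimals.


sigma(4.48) = 1/(1+e^(-4.48)) = 1/(1+0.011333) = 1/1.011333 = 0.9888.

0.9888


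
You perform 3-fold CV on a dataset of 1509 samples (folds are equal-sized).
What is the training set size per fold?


Each validation fold has 1509/3 = 503 samples. Training set = 1509 - 503 = 1006.

1006


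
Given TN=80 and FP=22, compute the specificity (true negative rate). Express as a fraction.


Specificity = TN / (TN + FP) = 80 / 102 = 40/51.

40/51


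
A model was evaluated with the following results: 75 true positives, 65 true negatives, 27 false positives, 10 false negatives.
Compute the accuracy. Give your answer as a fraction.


Accuracy = (TP + TN) / (TP + TN + FP + FN) = (75 + 65) / 177 = 140/177.

140/177


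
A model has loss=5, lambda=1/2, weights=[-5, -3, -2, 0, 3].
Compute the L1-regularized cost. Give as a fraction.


L1 norm = sum(|w|) = 13. J = 5 + 1/2 * 13 = 23/2.

23/2


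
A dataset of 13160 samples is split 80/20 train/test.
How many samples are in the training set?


Test set = 13160 * 20% = 2632. Training set = 13160 - 2632 = 10528.

10528


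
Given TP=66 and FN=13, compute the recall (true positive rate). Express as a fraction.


Recall = TP / (TP + FN) = 66 / 79 = 66/79.

66/79


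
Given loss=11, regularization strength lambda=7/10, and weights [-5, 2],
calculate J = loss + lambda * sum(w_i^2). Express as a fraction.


L2 sq norm = sum(w^2) = 29. J = 11 + 7/10 * 29 = 313/10.

313/10


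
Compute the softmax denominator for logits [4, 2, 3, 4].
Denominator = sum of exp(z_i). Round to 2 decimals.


Denom = e^4=54.5982 + e^2=7.3891 + e^3=20.0855 + e^4=54.5982. Sum = 136.6710, which rounds to 136.67.

136.67


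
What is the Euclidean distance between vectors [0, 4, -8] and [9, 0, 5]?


d = sqrt(sum of squared differences). (0-9)^2=81, (4-0)^2=16, (-8-5)^2=169. Sum = 266.

sqrt(266)


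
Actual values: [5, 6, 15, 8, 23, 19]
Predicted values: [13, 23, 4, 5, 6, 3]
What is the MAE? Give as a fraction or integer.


MAE = (1/6) * (|5-13|=8 + |6-23|=17 + |15-4|=11 + |8-5|=3 + |23-6|=17 + |19-3|=16). Sum = 72. MAE = 12.

12


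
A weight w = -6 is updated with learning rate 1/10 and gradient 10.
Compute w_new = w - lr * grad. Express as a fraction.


w_new = -6 - 1/10 * 10 = -6 - 1 = -7.

-7


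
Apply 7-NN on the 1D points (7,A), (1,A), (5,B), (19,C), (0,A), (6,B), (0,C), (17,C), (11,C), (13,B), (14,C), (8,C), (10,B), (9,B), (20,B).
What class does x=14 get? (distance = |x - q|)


Distances: |7-14|=7, |1-14|=13, |5-14|=9, |19-14|=5, |0-14|=14, |6-14|=8, |0-14|=14, |17-14|=3, |11-14|=3, |13-14|=1, |14-14|=0, |8-14|=6, |10-14|=4, |9-14|=5, |20-14|=6. 7 nearest: (14,C), (13,B), (17,C), (11,C), (10,B), (9,B), (19,C). Counts: {'C': 4, 'B': 3}. Majority class: C.

C


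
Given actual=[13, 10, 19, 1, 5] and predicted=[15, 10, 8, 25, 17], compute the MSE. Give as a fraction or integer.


MSE = (1/5) * ((13-15)^2=4 + (10-10)^2=0 + (19-8)^2=121 + (1-25)^2=576 + (5-17)^2=144). Sum = 845. MSE = 169.

169


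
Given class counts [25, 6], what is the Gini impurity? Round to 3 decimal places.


Total = 31. Proportions: 25/31, 6/31. sum(p_i^2) = 0.6878. Gini = 1 - 0.6878 = 0.3122, which rounds to 0.312.

0.312


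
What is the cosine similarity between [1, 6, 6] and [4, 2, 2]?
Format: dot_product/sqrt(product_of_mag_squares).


dot = 28. |a|^2 = 73, |b|^2 = 24. cos = 28/sqrt(1752).

28/sqrt(1752)


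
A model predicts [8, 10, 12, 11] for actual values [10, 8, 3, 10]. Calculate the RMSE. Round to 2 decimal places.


MSE = 22.5000. RMSE = sqrt(22.5000) = 4.74.

4.74


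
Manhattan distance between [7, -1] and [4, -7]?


d = sum of absolute differences: |7-4|=3 + |-1--7|=6 = 9.

9


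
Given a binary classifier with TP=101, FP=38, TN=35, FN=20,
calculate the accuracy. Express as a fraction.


Accuracy = (TP + TN) / (TP + TN + FP + FN) = (101 + 35) / 194 = 68/97.

68/97


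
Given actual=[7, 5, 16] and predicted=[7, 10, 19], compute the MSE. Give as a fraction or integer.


MSE = (1/3) * ((7-7)^2=0 + (5-10)^2=25 + (16-19)^2=9). Sum = 34. MSE = 34/3.

34/3


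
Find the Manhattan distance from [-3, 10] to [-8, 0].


d = sum of absolute differences: |-3--8|=5 + |10-0|=10 = 15.

15


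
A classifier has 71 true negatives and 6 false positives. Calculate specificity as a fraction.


Specificity = TN / (TN + FP) = 71 / 77 = 71/77.

71/77


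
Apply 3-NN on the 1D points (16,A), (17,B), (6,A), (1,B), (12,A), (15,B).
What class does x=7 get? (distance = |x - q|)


Distances: |16-7|=9, |17-7|=10, |6-7|=1, |1-7|=6, |12-7|=5, |15-7|=8. 3 nearest: (6,A), (12,A), (1,B). Counts: {'A': 2, 'B': 1}. Majority class: A.

A


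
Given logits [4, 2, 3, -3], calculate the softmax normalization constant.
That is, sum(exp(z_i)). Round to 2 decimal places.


Denom = e^4=54.5982 + e^2=7.3891 + e^3=20.0855 + e^-3=0.0498. Sum = 82.1226, which rounds to 82.12.

82.12


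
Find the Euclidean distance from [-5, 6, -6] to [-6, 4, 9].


d = sqrt(sum of squared differences). (-5--6)^2=1, (6-4)^2=4, (-6-9)^2=225. Sum = 230.

sqrt(230)


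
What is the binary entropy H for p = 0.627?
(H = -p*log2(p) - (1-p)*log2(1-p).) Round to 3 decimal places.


H = -0.627*log2(0.627) - 0.373*log2(0.373) = 0.953.

0.953


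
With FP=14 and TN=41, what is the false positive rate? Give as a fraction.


FPR = FP / (FP + TN) = 14 / 55 = 14/55.

14/55


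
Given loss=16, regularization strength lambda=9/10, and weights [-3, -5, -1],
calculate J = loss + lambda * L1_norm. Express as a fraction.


L1 norm = sum(|w|) = 9. J = 16 + 9/10 * 9 = 241/10.

241/10


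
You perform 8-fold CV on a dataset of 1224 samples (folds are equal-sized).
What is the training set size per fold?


Each validation fold has 1224/8 = 153 samples. Training set = 1224 - 153 = 1071.

1071


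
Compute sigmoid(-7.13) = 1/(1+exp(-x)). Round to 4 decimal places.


sigma(-7.13) = 1/(1+e^(7.13)) = 1/(1+1248.876967) = 1/1249.876967 = 0.0008.

0.0008


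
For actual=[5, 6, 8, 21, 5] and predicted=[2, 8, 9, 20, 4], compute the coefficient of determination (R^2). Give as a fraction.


Mean(y) = 9. SS_res = 16. SS_tot = 186. R^2 = 1 - 16/(186) = 85/93.

85/93


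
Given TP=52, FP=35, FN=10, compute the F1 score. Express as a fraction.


Precision = 52/87 = 52/87. Recall = 52/62 = 26/31. F1 = 2*P*R/(P+R) = 104/149.

104/149


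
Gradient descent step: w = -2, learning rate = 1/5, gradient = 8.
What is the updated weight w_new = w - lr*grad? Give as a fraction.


w_new = -2 - 1/5 * 8 = -2 - 8/5 = -18/5.

-18/5


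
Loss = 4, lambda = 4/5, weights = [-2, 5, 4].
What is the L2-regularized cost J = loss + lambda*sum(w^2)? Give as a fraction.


L2 sq norm = sum(w^2) = 45. J = 4 + 4/5 * 45 = 40.

40


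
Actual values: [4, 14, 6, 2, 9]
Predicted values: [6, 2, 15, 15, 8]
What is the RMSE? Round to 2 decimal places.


MSE = 79.8000. RMSE = sqrt(79.8000) = 8.93.

8.93


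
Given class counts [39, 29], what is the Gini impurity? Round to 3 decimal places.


Total = 68. Proportions: 39/68, 29/68. sum(p_i^2) = 0.5108. Gini = 1 - 0.5108 = 0.4892, which rounds to 0.489.

0.489


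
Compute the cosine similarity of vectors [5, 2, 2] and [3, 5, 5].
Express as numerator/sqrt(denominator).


dot = 35. |a|^2 = 33, |b|^2 = 59. cos = 35/sqrt(1947).

35/sqrt(1947)


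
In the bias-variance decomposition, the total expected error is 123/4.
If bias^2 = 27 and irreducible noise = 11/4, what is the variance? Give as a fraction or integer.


Total error = bias^2 + variance + irreducible noise. So variance = 123/4 - 27 - 11/4 = 1.

1


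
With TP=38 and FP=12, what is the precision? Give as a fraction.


Precision = TP / (TP + FP) = 38 / 50 = 19/25.

19/25


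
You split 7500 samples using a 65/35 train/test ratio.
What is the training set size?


Test set = 7500 * 35% = 2625. Training set = 7500 - 2625 = 4875.

4875


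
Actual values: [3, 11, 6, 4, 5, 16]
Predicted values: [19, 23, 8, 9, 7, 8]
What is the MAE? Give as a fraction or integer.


MAE = (1/6) * (|3-19|=16 + |11-23|=12 + |6-8|=2 + |4-9|=5 + |5-7|=2 + |16-8|=8). Sum = 45. MAE = 15/2.

15/2


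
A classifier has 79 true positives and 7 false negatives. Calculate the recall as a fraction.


Recall = TP / (TP + FN) = 79 / 86 = 79/86.

79/86


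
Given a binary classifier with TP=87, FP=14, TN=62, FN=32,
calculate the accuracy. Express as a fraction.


Accuracy = (TP + TN) / (TP + TN + FP + FN) = (87 + 62) / 195 = 149/195.

149/195


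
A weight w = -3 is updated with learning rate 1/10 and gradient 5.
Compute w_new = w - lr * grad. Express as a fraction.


w_new = -3 - 1/10 * 5 = -3 - 1/2 = -7/2.

-7/2


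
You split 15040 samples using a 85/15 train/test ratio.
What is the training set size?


Test set = 15040 * 15% = 2256. Training set = 15040 - 2256 = 12784.

12784


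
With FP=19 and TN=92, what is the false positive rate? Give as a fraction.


FPR = FP / (FP + TN) = 19 / 111 = 19/111.

19/111


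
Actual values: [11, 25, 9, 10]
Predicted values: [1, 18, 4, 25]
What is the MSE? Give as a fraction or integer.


MSE = (1/4) * ((11-1)^2=100 + (25-18)^2=49 + (9-4)^2=25 + (10-25)^2=225). Sum = 399. MSE = 399/4.

399/4


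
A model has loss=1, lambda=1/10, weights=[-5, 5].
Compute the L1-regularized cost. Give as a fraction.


L1 norm = sum(|w|) = 10. J = 1 + 1/10 * 10 = 2.

2


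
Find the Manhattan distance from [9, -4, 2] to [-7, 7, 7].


d = sum of absolute differences: |9--7|=16 + |-4-7|=11 + |2-7|=5 = 32.

32


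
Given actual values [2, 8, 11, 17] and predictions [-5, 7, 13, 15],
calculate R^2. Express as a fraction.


Mean(y) = 19/2. SS_res = 58. SS_tot = 117. R^2 = 1 - 58/(117) = 59/117.

59/117


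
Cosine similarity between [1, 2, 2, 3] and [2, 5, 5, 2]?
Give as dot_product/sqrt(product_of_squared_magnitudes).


dot = 28. |a|^2 = 18, |b|^2 = 58. cos = 28/sqrt(1044).

28/sqrt(1044)


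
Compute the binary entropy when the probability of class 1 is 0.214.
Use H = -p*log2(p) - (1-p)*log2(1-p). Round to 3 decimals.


H = -0.214*log2(0.214) - 0.786*log2(0.786) = 0.749.

0.749


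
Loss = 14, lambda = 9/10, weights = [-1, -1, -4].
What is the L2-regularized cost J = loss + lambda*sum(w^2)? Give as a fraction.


L2 sq norm = sum(w^2) = 18. J = 14 + 9/10 * 18 = 151/5.

151/5


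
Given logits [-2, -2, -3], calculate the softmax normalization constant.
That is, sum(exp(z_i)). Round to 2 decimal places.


Denom = e^-2=0.1353 + e^-2=0.1353 + e^-3=0.0498. Sum = 0.3204, which rounds to 0.32.

0.32


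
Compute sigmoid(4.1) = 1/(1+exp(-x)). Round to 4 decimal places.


sigma(4.1) = 1/(1+e^(-4.1)) = 1/(1+0.016573) = 1/1.016573 = 0.9837.

0.9837


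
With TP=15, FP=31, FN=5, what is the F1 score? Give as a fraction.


Precision = 15/46 = 15/46. Recall = 15/20 = 3/4. F1 = 2*P*R/(P+R) = 5/11.

5/11


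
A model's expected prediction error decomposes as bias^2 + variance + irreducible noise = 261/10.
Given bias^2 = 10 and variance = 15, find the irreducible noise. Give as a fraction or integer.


Total error = bias^2 + variance + irreducible noise. So irreducible noise = 261/10 - 10 - 15 = 11/10.

11/10


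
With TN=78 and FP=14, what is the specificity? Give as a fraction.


Specificity = TN / (TN + FP) = 78 / 92 = 39/46.

39/46


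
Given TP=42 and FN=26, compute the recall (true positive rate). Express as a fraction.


Recall = TP / (TP + FN) = 42 / 68 = 21/34.

21/34


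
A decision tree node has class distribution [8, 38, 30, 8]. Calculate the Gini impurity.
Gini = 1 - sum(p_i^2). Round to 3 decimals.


Total = 84. Proportions: 8/84, 38/84, 30/84, 8/84. sum(p_i^2) = 0.3503. Gini = 1 - 0.3503 = 0.6497, which rounds to 0.650.

0.650


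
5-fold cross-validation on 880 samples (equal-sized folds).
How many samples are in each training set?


Each validation fold has 880/5 = 176 samples. Training set = 880 - 176 = 704.

704


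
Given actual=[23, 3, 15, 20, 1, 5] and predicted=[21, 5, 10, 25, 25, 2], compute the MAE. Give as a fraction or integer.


MAE = (1/6) * (|23-21|=2 + |3-5|=2 + |15-10|=5 + |20-25|=5 + |1-25|=24 + |5-2|=3). Sum = 41. MAE = 41/6.

41/6


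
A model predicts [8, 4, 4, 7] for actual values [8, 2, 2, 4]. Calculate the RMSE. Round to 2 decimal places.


MSE = 4.2500. RMSE = sqrt(4.2500) = 2.06.

2.06


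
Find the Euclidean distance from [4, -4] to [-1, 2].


d = sqrt(sum of squared differences). (4--1)^2=25, (-4-2)^2=36. Sum = 61.

sqrt(61)


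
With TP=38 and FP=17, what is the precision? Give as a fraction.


Precision = TP / (TP + FP) = 38 / 55 = 38/55.

38/55


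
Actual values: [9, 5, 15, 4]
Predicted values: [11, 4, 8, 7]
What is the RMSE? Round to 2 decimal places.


MSE = 15.7500. RMSE = sqrt(15.7500) = 3.97.

3.97


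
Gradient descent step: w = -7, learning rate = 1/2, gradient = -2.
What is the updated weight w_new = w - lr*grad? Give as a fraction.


w_new = -7 - 1/2 * -2 = -7 - -1 = -6.

-6


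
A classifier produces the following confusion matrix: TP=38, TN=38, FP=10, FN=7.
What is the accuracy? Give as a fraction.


Accuracy = (TP + TN) / (TP + TN + FP + FN) = (38 + 38) / 93 = 76/93.

76/93


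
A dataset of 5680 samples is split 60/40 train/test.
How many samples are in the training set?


Test set = 5680 * 40% = 2272. Training set = 5680 - 2272 = 3408.

3408


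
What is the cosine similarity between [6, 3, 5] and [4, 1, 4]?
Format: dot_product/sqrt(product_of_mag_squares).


dot = 47. |a|^2 = 70, |b|^2 = 33. cos = 47/sqrt(2310).

47/sqrt(2310)


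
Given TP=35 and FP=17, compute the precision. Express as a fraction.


Precision = TP / (TP + FP) = 35 / 52 = 35/52.

35/52


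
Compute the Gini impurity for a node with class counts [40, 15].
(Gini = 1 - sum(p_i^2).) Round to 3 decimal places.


Total = 55. Proportions: 40/55, 15/55. sum(p_i^2) = 0.6033. Gini = 1 - 0.6033 = 0.3967, which rounds to 0.397.

0.397


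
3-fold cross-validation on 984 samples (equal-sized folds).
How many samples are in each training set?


Each validation fold has 984/3 = 328 samples. Training set = 984 - 328 = 656.

656


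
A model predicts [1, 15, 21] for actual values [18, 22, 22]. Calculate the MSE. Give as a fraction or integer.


MSE = (1/3) * ((18-1)^2=289 + (22-15)^2=49 + (22-21)^2=1). Sum = 339. MSE = 113.

113


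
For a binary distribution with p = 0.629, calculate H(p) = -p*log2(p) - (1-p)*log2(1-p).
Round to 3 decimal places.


H = -0.629*log2(0.629) - 0.371*log2(0.371) = 0.951.

0.951


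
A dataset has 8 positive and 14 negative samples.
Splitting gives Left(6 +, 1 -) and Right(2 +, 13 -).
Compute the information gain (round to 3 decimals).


H(parent) = 0.9457. H(left) = 0.5917, H(right) = 0.5665. Weighted = (7/22)*0.5917 + (15/22)*0.5665 = 0.5745. IG = 0.9457 - 0.5745 = 0.3712, which rounds to 0.371.

0.371


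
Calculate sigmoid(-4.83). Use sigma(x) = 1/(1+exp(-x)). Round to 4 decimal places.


sigma(-4.83) = 1/(1+e^(4.83)) = 1/(1+125.210961) = 1/126.210961 = 0.0079.

0.0079


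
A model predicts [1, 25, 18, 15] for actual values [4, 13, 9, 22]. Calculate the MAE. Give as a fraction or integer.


MAE = (1/4) * (|4-1|=3 + |13-25|=12 + |9-18|=9 + |22-15|=7). Sum = 31. MAE = 31/4.

31/4


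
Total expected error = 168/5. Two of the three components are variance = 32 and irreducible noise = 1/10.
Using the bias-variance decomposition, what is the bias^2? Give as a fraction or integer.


Total error = bias^2 + variance + irreducible noise. So bias^2 = 168/5 - 32 - 1/10 = 3/2.

3/2


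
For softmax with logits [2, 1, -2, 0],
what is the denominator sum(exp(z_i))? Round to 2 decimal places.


Denom = e^2=7.3891 + e^1=2.7183 + e^-2=0.1353 + e^0=1.0000. Sum = 11.2427, which rounds to 11.24.

11.24


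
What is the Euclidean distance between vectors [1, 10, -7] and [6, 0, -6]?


d = sqrt(sum of squared differences). (1-6)^2=25, (10-0)^2=100, (-7--6)^2=1. Sum = 126.

sqrt(126)


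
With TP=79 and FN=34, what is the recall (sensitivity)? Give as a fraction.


Recall = TP / (TP + FN) = 79 / 113 = 79/113.

79/113


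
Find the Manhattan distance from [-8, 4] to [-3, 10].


d = sum of absolute differences: |-8--3|=5 + |4-10|=6 = 11.

11


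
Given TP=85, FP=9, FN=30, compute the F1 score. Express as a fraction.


Precision = 85/94 = 85/94. Recall = 85/115 = 17/23. F1 = 2*P*R/(P+R) = 170/209.

170/209


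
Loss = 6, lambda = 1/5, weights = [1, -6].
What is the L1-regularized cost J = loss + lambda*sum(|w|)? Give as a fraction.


L1 norm = sum(|w|) = 7. J = 6 + 1/5 * 7 = 37/5.

37/5


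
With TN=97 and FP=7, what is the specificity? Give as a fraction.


Specificity = TN / (TN + FP) = 97 / 104 = 97/104.

97/104


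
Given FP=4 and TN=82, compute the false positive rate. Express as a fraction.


FPR = FP / (FP + TN) = 4 / 86 = 2/43.

2/43


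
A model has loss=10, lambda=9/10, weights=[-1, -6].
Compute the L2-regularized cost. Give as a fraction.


L2 sq norm = sum(w^2) = 37. J = 10 + 9/10 * 37 = 433/10.

433/10


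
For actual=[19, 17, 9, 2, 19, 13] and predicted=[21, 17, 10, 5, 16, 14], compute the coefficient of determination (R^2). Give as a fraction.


Mean(y) = 79/6. SS_res = 24. SS_tot = 1349/6. R^2 = 1 - 24/(1349/6) = 1205/1349.

1205/1349


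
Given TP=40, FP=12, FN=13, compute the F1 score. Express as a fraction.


Precision = 40/52 = 10/13. Recall = 40/53 = 40/53. F1 = 2*P*R/(P+R) = 16/21.

16/21


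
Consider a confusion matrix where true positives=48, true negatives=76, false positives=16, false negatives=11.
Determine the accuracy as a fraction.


Accuracy = (TP + TN) / (TP + TN + FP + FN) = (48 + 76) / 151 = 124/151.

124/151


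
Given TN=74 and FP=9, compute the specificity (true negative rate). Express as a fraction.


Specificity = TN / (TN + FP) = 74 / 83 = 74/83.

74/83


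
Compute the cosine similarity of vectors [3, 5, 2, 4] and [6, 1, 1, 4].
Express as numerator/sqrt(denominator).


dot = 41. |a|^2 = 54, |b|^2 = 54. cos = 41/sqrt(2916).

41/sqrt(2916)


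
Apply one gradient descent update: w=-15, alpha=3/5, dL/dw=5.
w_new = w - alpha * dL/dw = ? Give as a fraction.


w_new = -15 - 3/5 * 5 = -15 - 3 = -18.

-18


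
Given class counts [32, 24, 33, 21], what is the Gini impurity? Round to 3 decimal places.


Total = 110. Proportions: 32/110, 24/110, 33/110, 21/110. sum(p_i^2) = 0.2587. Gini = 1 - 0.2587 = 0.7413, which rounds to 0.741.

0.741


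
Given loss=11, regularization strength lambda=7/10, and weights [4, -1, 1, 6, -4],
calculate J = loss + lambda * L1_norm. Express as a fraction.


L1 norm = sum(|w|) = 16. J = 11 + 7/10 * 16 = 111/5.

111/5


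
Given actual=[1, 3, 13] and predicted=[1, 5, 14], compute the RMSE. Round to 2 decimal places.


MSE = 1.6667. RMSE = sqrt(1.6667) = 1.29.

1.29


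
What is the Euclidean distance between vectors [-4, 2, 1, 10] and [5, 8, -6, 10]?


d = sqrt(sum of squared differences). (-4-5)^2=81, (2-8)^2=36, (1--6)^2=49, (10-10)^2=0. Sum = 166.

sqrt(166)


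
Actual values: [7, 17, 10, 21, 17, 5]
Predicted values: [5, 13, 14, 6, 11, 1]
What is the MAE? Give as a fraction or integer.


MAE = (1/6) * (|7-5|=2 + |17-13|=4 + |10-14|=4 + |21-6|=15 + |17-11|=6 + |5-1|=4). Sum = 35. MAE = 35/6.

35/6


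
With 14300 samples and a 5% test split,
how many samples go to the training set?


Test set = 14300 * 5% = 715. Training set = 14300 - 715 = 13585.

13585


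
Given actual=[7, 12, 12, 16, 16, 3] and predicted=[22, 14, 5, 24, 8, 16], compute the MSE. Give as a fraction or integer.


MSE = (1/6) * ((7-22)^2=225 + (12-14)^2=4 + (12-5)^2=49 + (16-24)^2=64 + (16-8)^2=64 + (3-16)^2=169). Sum = 575. MSE = 575/6.

575/6


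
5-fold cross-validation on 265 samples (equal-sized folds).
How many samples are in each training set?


Each validation fold has 265/5 = 53 samples. Training set = 265 - 53 = 212.

212


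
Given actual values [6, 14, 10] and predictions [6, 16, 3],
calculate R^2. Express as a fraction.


Mean(y) = 10. SS_res = 53. SS_tot = 32. R^2 = 1 - 53/(32) = -21/32.

-21/32


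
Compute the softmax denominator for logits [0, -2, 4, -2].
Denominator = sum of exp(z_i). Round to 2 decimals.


Denom = e^0=1.0000 + e^-2=0.1353 + e^4=54.5982 + e^-2=0.1353. Sum = 55.8688, which rounds to 55.87.

55.87


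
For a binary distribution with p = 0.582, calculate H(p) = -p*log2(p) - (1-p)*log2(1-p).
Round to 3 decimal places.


H = -0.582*log2(0.582) - 0.418*log2(0.418) = 0.981.

0.981


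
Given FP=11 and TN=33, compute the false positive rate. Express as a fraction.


FPR = FP / (FP + TN) = 11 / 44 = 1/4.

1/4


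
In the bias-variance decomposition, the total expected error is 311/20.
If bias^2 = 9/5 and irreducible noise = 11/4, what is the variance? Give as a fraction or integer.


Total error = bias^2 + variance + irreducible noise. So variance = 311/20 - 9/5 - 11/4 = 11.

11


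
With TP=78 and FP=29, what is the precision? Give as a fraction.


Precision = TP / (TP + FP) = 78 / 107 = 78/107.

78/107


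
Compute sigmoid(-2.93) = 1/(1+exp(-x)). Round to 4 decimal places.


sigma(-2.93) = 1/(1+e^(2.93)) = 1/(1+18.727630) = 1/19.727630 = 0.0507.

0.0507


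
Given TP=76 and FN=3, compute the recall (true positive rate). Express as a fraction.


Recall = TP / (TP + FN) = 76 / 79 = 76/79.

76/79


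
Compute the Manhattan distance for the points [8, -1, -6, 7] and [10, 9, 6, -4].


d = sum of absolute differences: |8-10|=2 + |-1-9|=10 + |-6-6|=12 + |7--4|=11 = 35.

35


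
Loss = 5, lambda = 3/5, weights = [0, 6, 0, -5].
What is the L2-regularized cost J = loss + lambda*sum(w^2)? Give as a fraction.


L2 sq norm = sum(w^2) = 61. J = 5 + 3/5 * 61 = 208/5.

208/5


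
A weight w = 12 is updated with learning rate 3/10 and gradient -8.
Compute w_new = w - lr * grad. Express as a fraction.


w_new = 12 - 3/10 * -8 = 12 - -12/5 = 72/5.

72/5


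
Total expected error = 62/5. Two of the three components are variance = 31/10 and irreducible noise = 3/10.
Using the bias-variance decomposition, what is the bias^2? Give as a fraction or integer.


Total error = bias^2 + variance + irreducible noise. So bias^2 = 62/5 - 31/10 - 3/10 = 9.

9


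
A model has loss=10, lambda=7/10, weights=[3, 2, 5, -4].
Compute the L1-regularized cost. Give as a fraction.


L1 norm = sum(|w|) = 14. J = 10 + 7/10 * 14 = 99/5.

99/5


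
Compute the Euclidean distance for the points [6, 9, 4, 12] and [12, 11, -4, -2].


d = sqrt(sum of squared differences). (6-12)^2=36, (9-11)^2=4, (4--4)^2=64, (12--2)^2=196. Sum = 300.

sqrt(300)


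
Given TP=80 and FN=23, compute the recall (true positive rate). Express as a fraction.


Recall = TP / (TP + FN) = 80 / 103 = 80/103.

80/103


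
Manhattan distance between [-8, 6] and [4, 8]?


d = sum of absolute differences: |-8-4|=12 + |6-8|=2 = 14.

14


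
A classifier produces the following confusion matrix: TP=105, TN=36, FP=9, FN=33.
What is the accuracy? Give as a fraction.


Accuracy = (TP + TN) / (TP + TN + FP + FN) = (105 + 36) / 183 = 47/61.

47/61


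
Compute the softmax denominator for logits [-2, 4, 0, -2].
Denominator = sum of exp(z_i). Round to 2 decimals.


Denom = e^-2=0.1353 + e^4=54.5982 + e^0=1.0000 + e^-2=0.1353. Sum = 55.8688, which rounds to 55.87.

55.87


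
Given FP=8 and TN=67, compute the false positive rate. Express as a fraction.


FPR = FP / (FP + TN) = 8 / 75 = 8/75.

8/75


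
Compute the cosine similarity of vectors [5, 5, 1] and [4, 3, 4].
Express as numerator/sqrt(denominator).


dot = 39. |a|^2 = 51, |b|^2 = 41. cos = 39/sqrt(2091).

39/sqrt(2091)


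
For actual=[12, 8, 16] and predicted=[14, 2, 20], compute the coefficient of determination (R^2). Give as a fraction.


Mean(y) = 12. SS_res = 56. SS_tot = 32. R^2 = 1 - 56/(32) = -3/4.

-3/4


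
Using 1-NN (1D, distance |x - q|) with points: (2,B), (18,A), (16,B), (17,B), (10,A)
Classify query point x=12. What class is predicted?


Distances: |2-12|=10, |18-12|=6, |16-12|=4, |17-12|=5, |10-12|=2. 1 nearest: (10,A). Counts: {'A': 1}. Majority class: A.

A


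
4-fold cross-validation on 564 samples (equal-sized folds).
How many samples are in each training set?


Each validation fold has 564/4 = 141 samples. Training set = 564 - 141 = 423.

423


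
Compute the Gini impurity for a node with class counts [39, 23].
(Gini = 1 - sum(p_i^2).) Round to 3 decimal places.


Total = 62. Proportions: 39/62, 23/62. sum(p_i^2) = 0.5333. Gini = 1 - 0.5333 = 0.4667, which rounds to 0.467.

0.467


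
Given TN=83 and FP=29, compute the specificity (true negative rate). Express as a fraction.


Specificity = TN / (TN + FP) = 83 / 112 = 83/112.

83/112


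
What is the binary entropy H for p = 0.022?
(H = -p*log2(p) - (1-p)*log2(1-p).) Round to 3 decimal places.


H = -0.022*log2(0.022) - 0.978*log2(0.978) = 0.153.

0.153


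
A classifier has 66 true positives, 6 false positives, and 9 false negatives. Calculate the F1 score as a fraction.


Precision = 66/72 = 11/12. Recall = 66/75 = 22/25. F1 = 2*P*R/(P+R) = 44/49.

44/49


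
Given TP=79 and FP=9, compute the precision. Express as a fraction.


Precision = TP / (TP + FP) = 79 / 88 = 79/88.

79/88


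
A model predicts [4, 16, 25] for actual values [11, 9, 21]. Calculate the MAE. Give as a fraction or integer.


MAE = (1/3) * (|11-4|=7 + |9-16|=7 + |21-25|=4). Sum = 18. MAE = 6.

6


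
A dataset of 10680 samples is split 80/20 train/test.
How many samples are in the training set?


Test set = 10680 * 20% = 2136. Training set = 10680 - 2136 = 8544.

8544


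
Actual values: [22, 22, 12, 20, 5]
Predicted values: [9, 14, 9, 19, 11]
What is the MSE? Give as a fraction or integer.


MSE = (1/5) * ((22-9)^2=169 + (22-14)^2=64 + (12-9)^2=9 + (20-19)^2=1 + (5-11)^2=36). Sum = 279. MSE = 279/5.

279/5


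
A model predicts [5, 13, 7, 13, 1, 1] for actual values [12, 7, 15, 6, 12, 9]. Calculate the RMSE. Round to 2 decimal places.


MSE = 63.8333. RMSE = sqrt(63.8333) = 7.99.

7.99


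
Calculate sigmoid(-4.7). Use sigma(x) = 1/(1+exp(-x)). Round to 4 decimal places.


sigma(-4.7) = 1/(1+e^(4.7)) = 1/(1+109.947172) = 1/110.947172 = 0.0090.

0.0090


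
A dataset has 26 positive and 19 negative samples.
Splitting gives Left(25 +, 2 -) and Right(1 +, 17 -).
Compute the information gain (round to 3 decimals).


H(parent) = 0.9825. H(left) = 0.3809, H(right) = 0.3095. Weighted = (27/45)*0.3809 + (18/45)*0.3095 = 0.3523. IG = 0.9825 - 0.3523 = 0.6302, which rounds to 0.630.

0.630


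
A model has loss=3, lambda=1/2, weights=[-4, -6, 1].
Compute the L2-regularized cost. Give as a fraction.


L2 sq norm = sum(w^2) = 53. J = 3 + 1/2 * 53 = 59/2.

59/2


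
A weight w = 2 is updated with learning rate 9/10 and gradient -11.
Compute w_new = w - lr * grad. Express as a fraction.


w_new = 2 - 9/10 * -11 = 2 - -99/10 = 119/10.

119/10


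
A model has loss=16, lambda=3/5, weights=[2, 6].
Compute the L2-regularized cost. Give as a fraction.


L2 sq norm = sum(w^2) = 40. J = 16 + 3/5 * 40 = 40.

40


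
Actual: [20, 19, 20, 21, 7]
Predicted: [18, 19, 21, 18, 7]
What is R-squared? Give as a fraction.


Mean(y) = 87/5. SS_res = 14. SS_tot = 686/5. R^2 = 1 - 14/(686/5) = 44/49.

44/49


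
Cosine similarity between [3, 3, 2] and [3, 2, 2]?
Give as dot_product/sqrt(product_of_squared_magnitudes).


dot = 19. |a|^2 = 22, |b|^2 = 17. cos = 19/sqrt(374).

19/sqrt(374)


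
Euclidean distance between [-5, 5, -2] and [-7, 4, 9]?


d = sqrt(sum of squared differences). (-5--7)^2=4, (5-4)^2=1, (-2-9)^2=121. Sum = 126.

sqrt(126)


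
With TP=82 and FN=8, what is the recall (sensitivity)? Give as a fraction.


Recall = TP / (TP + FN) = 82 / 90 = 41/45.

41/45


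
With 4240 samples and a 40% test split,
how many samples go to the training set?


Test set = 4240 * 40% = 1696. Training set = 4240 - 1696 = 2544.

2544


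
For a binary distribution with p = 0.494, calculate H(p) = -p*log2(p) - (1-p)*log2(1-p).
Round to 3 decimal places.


H = -0.494*log2(0.494) - 0.506*log2(0.506) = 1.000.

1.000


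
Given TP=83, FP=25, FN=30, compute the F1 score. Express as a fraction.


Precision = 83/108 = 83/108. Recall = 83/113 = 83/113. F1 = 2*P*R/(P+R) = 166/221.

166/221


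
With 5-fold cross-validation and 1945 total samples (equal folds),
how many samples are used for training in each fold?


Each validation fold has 1945/5 = 389 samples. Training set = 1945 - 389 = 1556.

1556


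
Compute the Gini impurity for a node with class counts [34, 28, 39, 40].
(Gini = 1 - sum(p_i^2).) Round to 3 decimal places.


Total = 141. Proportions: 34/141, 28/141, 39/141, 40/141. sum(p_i^2) = 0.2546. Gini = 1 - 0.2546 = 0.7454, which rounds to 0.745.

0.745


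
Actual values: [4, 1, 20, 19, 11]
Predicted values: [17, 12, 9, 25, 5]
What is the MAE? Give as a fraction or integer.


MAE = (1/5) * (|4-17|=13 + |1-12|=11 + |20-9|=11 + |19-25|=6 + |11-5|=6). Sum = 47. MAE = 47/5.

47/5


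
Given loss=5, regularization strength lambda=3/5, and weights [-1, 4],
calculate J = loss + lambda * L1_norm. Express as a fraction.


L1 norm = sum(|w|) = 5. J = 5 + 3/5 * 5 = 8.

8


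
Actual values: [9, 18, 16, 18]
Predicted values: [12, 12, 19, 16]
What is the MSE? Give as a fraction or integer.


MSE = (1/4) * ((9-12)^2=9 + (18-12)^2=36 + (16-19)^2=9 + (18-16)^2=4). Sum = 58. MSE = 29/2.

29/2


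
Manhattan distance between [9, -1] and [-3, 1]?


d = sum of absolute differences: |9--3|=12 + |-1-1|=2 = 14.

14


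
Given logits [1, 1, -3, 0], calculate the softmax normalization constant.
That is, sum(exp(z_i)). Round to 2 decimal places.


Denom = e^1=2.7183 + e^1=2.7183 + e^-3=0.0498 + e^0=1.0000. Sum = 6.4864, which rounds to 6.49.

6.49


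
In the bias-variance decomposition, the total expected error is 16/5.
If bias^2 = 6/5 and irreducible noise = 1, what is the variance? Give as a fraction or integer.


Total error = bias^2 + variance + irreducible noise. So variance = 16/5 - 6/5 - 1 = 1.

1


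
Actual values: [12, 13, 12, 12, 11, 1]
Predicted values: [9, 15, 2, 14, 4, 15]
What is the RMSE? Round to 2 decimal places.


MSE = 60.3333. RMSE = sqrt(60.3333) = 7.77.

7.77


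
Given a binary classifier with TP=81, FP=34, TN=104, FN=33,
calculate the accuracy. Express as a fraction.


Accuracy = (TP + TN) / (TP + TN + FP + FN) = (81 + 104) / 252 = 185/252.

185/252


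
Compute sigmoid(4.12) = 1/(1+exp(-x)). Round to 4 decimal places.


sigma(4.12) = 1/(1+e^(-4.12)) = 1/(1+0.016245) = 1/1.016245 = 0.9840.

0.9840


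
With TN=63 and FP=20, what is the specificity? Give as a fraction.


Specificity = TN / (TN + FP) = 63 / 83 = 63/83.

63/83


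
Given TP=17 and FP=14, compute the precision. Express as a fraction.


Precision = TP / (TP + FP) = 17 / 31 = 17/31.

17/31


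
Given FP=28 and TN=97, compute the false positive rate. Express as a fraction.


FPR = FP / (FP + TN) = 28 / 125 = 28/125.

28/125


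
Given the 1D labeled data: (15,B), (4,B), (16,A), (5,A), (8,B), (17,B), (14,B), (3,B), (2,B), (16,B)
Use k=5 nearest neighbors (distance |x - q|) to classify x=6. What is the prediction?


Distances: |15-6|=9, |4-6|=2, |16-6|=10, |5-6|=1, |8-6|=2, |17-6|=11, |14-6|=8, |3-6|=3, |2-6|=4, |16-6|=10. 5 nearest: (5,A), (4,B), (8,B), (3,B), (2,B). Counts: {'A': 1, 'B': 4}. Majority class: B.

B


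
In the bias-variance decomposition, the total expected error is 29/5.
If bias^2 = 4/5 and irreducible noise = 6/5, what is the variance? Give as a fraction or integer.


Total error = bias^2 + variance + irreducible noise. So variance = 29/5 - 4/5 - 6/5 = 19/5.

19/5


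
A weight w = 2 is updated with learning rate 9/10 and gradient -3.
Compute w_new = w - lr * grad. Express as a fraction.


w_new = 2 - 9/10 * -3 = 2 - -27/10 = 47/10.

47/10


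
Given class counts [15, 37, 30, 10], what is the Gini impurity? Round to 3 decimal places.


Total = 92. Proportions: 15/92, 37/92, 30/92, 10/92. sum(p_i^2) = 0.3065. Gini = 1 - 0.3065 = 0.6935, which rounds to 0.694.

0.694


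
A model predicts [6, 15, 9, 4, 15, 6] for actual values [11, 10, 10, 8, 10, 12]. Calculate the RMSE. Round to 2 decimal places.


MSE = 21.3333. RMSE = sqrt(21.3333) = 4.62.

4.62


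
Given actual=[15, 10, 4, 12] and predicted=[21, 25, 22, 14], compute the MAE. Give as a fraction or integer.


MAE = (1/4) * (|15-21|=6 + |10-25|=15 + |4-22|=18 + |12-14|=2). Sum = 41. MAE = 41/4.

41/4


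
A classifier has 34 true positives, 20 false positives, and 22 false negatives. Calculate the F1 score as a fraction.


Precision = 34/54 = 17/27. Recall = 34/56 = 17/28. F1 = 2*P*R/(P+R) = 34/55.

34/55


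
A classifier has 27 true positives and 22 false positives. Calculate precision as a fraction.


Precision = TP / (TP + FP) = 27 / 49 = 27/49.

27/49


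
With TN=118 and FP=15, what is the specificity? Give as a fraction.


Specificity = TN / (TN + FP) = 118 / 133 = 118/133.

118/133


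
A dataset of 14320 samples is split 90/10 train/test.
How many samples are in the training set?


Test set = 14320 * 10% = 1432. Training set = 14320 - 1432 = 12888.

12888


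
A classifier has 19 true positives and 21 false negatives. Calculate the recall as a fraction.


Recall = TP / (TP + FN) = 19 / 40 = 19/40.

19/40


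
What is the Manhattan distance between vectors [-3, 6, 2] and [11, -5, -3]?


d = sum of absolute differences: |-3-11|=14 + |6--5|=11 + |2--3|=5 = 30.

30


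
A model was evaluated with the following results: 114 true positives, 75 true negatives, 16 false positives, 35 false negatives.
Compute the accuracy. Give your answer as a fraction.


Accuracy = (TP + TN) / (TP + TN + FP + FN) = (114 + 75) / 240 = 63/80.

63/80


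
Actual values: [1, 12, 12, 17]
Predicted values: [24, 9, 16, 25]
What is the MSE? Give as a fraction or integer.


MSE = (1/4) * ((1-24)^2=529 + (12-9)^2=9 + (12-16)^2=16 + (17-25)^2=64). Sum = 618. MSE = 309/2.

309/2
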